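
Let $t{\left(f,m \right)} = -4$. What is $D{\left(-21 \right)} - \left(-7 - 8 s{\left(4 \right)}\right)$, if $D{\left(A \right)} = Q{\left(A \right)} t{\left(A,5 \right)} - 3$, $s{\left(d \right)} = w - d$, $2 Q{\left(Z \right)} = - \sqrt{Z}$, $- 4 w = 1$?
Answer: $-30 + 2 i \sqrt{21} \approx -30.0 + 9.1651 i$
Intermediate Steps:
$w = - \frac{1}{4}$ ($w = \left(- \frac{1}{4}\right) 1 = - \frac{1}{4} \approx -0.25$)
$Q{\left(Z \right)} = - \frac{\sqrt{Z}}{2}$ ($Q{\left(Z \right)} = \frac{\left(-1\right) \sqrt{Z}}{2} = - \frac{\sqrt{Z}}{2}$)
$s{\left(d \right)} = - \frac{1}{4} - d$
$D{\left(A \right)} = -3 + 2 \sqrt{A}$ ($D{\left(A \right)} = - \frac{\sqrt{A}}{2} \left(-4\right) - 3 = 2 \sqrt{A} - 3 = -3 + 2 \sqrt{A}$)
$D{\left(-21 \right)} - \left(-7 - 8 s{\left(4 \right)}\right) = \left(-3 + 2 \sqrt{-21}\right) - \left(-7 - 8 \left(- \frac{1}{4} - 4\right)\right) = \left(-3 + 2 i \sqrt{21}\right) - \left(-7 - 8 \left(- \frac{1}{4} - 4\right)\right) = \left(-3 + 2 i \sqrt{21}\right) - \left(-7 - -34\right) = \left(-3 + 2 i \sqrt{21}\right) - \left(-7 + 34\right) = \left(-3 + 2 i \sqrt{21}\right) - 27 = -30 + 2 i \sqrt{21}$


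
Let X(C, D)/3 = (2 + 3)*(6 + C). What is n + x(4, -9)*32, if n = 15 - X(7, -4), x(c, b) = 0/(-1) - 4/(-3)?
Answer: -412/3 ≈ -137.33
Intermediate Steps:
x(c, b) = 4/3 (x(c, b) = 0*(-1) - 4*(-⅓) = 0 + 4/3 = 4/3)
X(C, D) = 90 + 15*C (X(C, D) = 3*((2 + 3)*(6 + C)) = 3*(5*(6 + C)) = 3*(30 + 5*C) = 90 + 15*C)
n = -180 (n = 15 - (90 + 15*7) = 15 - (90 + 105) = 15 - 1*195 = 15 - 195 = -180)
n + x(4, -9)*32 = -180 + (4/3)*32 = -180 + 128/3 = -412/3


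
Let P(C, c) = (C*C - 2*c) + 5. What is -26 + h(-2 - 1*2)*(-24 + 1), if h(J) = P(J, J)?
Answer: -693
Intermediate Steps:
P(C, c) = 5 + C² - 2*c (P(C, c) = (C² - 2*c) + 5 = 5 + C² - 2*c)
h(J) = 5 + J² - 2*J
-26 + h(-2 - 1*2)*(-24 + 1) = -26 + (5 + (-2 - 1*2)² - 2*(-2 - 1*2))*(-24 + 1) = -26 + (5 + (-2 - 2)² - 2*(-2 - 2))*(-23) = -26 + (5 + (-4)² - 2*(-4))*(-23) = -26 + (5 + 16 + 8)*(-23) = -26 + 29*(-23) = -26 - 667 = -693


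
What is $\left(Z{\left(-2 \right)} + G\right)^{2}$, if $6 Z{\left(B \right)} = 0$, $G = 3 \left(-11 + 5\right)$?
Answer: $324$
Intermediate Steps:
$G = -18$ ($G = 3 \left(-6\right) = -18$)
$Z{\left(B \right)} = 0$ ($Z{\left(B \right)} = \frac{1}{6} \cdot 0 = 0$)
$\left(Z{\left(-2 \right)} + G\right)^{2} = \left(0 - 18\right)^{2} = \left(-18\right)^{2} = 324$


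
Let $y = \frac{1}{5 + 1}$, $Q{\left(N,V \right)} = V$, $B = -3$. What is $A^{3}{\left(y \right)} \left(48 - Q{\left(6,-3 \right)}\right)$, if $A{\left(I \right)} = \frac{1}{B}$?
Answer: $- \frac{17}{9} \approx -1.8889$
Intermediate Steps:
$y = \frac{1}{6} \approx 0.16667$
$A{\left(I \right)} = - \frac{1}{3}$ ($A{\left(I \right)} = \frac{1}{-3} = - \frac{1}{3}$)
$A^{3}{\left(y \right)} \left(48 - Q{\left(6,-3 \right)}\right) = \left(- \frac{1}{3}\right)^{3} \left(48 - -3\right) = - \frac{48 + 3}{27} = \left(- \frac{1}{27}\right) 51 = - \frac{17}{9}$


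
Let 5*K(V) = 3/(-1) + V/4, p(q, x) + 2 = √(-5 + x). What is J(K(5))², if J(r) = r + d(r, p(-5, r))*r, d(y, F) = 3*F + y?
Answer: -382739/160000 - 15729*I*√535/40000 ≈ -2.3921 - 9.0953*I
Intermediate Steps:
p(q, x) = -2 + √(-5 + x)
K(V) = -⅗ + V/20 (K(V) = (3/(-1) + V/4)/5 = (3*(-1) + V*(¼))/5 = (-3 + V/4)/5 = -⅗ + V/20)
d(y, F) = y + 3*F
J(r) = r + r*(-6 + r + 3*√(-5 + r)) (J(r) = r + (r + 3*(-2 + √(-5 + r)))*r = r + (r + (-6 + 3*√(-5 + r)))*r = r + (-6 + r + 3*√(-5 + r))*r = r + r*(-6 + r + 3*√(-5 + r)))
J(K(5))² = ((-⅗ + (1/20)*5)*(-5 + (-⅗ + (1/20)*5) + 3*√(-5 + (-⅗ + (1/20)*5))))² = ((-⅗ + ¼)*(-5 + (-⅗ + ¼) + 3*√(-5 + (-⅗ + ¼))))² = (-7*(-5 - 7/20 + 3*√(-5 - 7/20))/20)² = (-7*(-5 - 7/20 + 3*√(-107/20))/20)² = (-7*(-5 - 7/20 + 3*(I*√535/10))/20)² = (-7*(-5 - 7/20 + 3*I*√535/10)/20)² = (-7*(-107/20 + 3*I*√535/10)/20)² = (749/400 - 21*I*√535/200)²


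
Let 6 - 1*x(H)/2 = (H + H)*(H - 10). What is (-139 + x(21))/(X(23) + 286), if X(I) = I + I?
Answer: -1051/332 ≈ -3.1657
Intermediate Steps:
x(H) = 12 - 4*H*(-10 + H) (x(H) = 12 - 2*(H + H)*(H - 10) = 12 - 2*2*H*(-10 + H) = 12 - 4*H*(-10 + H))
X(I) = 2*I
(-139 + x(21))/(X(23) + 286) = (-139 + (12 - 4*21² + 40*21))/(2*23 + 286) = (-139 + (12 - 4*441 + 840))/(46 + 286) = (-139 + (12 - 1764 + 840))/332 = (-139 - 912)*(1/332) = -1051*1/332 = -1051/332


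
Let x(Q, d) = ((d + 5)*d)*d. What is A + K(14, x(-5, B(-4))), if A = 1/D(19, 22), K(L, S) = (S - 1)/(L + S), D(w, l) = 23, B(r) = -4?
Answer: 25/46 ≈ 0.54348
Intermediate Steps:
x(Q, d) = d**2*(5 + d) (x(Q, d) = ((5 + d)*d)*d = (d*(5 + d))*d = d**2*(5 + d))
K(L, S) = (-1 + S)/(L + S)
A = 1/23 ≈ 0.043478
A + K(14, x(-5, B(-4))) = 1/23 + (-1 + (-4)**2*(5 - 4))/(14 + (-4)**2*(5 - 4)) = 1/23 + (-1 + 16*1)/(14 + 16*1) = 1/23 + (-1 + 16)/(14 + 16) = 1/23 + 15/30 = 1/23 + (1/30)*15 = 1/23 + 1/2 = 25/46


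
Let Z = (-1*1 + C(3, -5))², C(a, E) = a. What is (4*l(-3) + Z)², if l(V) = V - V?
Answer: 16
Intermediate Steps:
l(V) = 0
Z = 4 (Z = (-1*1 + 3)² = (-1 + 3)² = 2² = 4)
(4*l(-3) + Z)² = (4*0 + 4)² = (0 + 4)² = 4² = 16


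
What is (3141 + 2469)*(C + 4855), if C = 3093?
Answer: 44588280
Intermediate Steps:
(3141 + 2469)*(C + 4855) = (3141 + 2469)*(3093 + 4855) = 5610*7948 = 44588280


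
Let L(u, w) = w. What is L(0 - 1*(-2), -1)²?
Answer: 1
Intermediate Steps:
L(0 - 1*(-2), -1)² = (-1)² = 1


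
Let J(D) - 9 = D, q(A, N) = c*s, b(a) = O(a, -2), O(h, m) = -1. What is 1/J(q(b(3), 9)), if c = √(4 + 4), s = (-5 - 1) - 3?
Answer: -1/63 - 2*√2/63 ≈ -0.060769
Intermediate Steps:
b(a) = -1
s = -9 (s = -6 - 3 = -9)
c = 2*√2 (c = √8 = 2*√2 ≈ 2.8284)
q(A, N) = -18*√2 (q(A, N) = (2*√2)*(-9) = -18*√2)
J(D) = 9 + D
1/J(q(b(3), 9)) = 1/(9 - 18*√2)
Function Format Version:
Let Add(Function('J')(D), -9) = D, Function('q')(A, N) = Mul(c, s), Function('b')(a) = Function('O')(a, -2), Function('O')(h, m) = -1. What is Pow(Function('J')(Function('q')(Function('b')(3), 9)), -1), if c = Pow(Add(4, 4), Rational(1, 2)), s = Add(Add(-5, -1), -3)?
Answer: Add(Rational(-1, 63), Mul(Rational(-2, 63), Pow(2, Rational(1, 2)))) ≈ -0.060769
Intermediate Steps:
Function('b')(a) = -1
s = -9 (s = Add(-6, -3) = -9)
c = Mul(2, Pow(2, Rational(1, 2))) (c = Pow(8, Rational(1, 2)) = Mul(2, Pow(2, Rational(1, 2))) ≈ 2.8284)
Function('q')(A, N) = Mul(-18, Pow(2, Rational(1, 2))) (Function('q')(A, N) = Mul(Mul(2, Pow(2, Rational(1, 2))), -9) = Mul(-18, Pow(2, Rational(1, 2))))
Function('J')(D) = Add(9, D)
Pow(Function('J')(Function('q')(Function('b')(3), 9)), -1) = Pow(Add(9, Mul(-18, Pow(2, Rational(1, 2)))), -1)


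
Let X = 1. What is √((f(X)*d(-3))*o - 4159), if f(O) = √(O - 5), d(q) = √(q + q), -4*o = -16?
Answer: √(-4159 - 8*√6) ≈ 64.642*I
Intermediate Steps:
o = 4 (o = -¼*(-16) = 4)
d(q) = √2*√q (d(q) = √(2*q) = √2*√q)
f(O) = √(-5 + O)
√((f(X)*d(-3))*o - 4159) = √((√(-5 + 1)*(√2*√(-3)))*4 - 4159) = √((√(-4)*(√2*(I*√3)))*4 - 4159) = √(((2*I)*(I*√6))*4 - 4159) = √(-2*√6*4 - 4159) = √(-8*√6 - 4159) = √(-4159 - 8*√6)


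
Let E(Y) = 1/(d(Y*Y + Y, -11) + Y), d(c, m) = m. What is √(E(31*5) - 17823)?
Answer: I*√2566511/12 ≈ 133.5*I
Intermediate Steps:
E(Y) = 1/(-11 + Y)
√(E(31*5) - 17823) = √(1/(-11 + 31*5) - 17823) = √(1/(-11 + 155) - 17823) = √(1/144 - 17823) = √(-2566511/144) = I*√2566511/12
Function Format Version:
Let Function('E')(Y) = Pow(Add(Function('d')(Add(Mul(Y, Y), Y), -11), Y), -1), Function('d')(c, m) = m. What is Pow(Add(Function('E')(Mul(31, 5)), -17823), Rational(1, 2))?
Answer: Mul(Rational(1, 12), I, Pow(2566511, Rational(1, 2))) ≈ Mul(133.50, I)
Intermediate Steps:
Function('E')(Y) = Pow(Add(-11, Y), -1)
Pow(Add(Function('E')(Mul(31, 5)), -17823), Rational(1, 2)) = Pow(Add(Pow(Add(-11, Mul(31, 5)), -1), -17823), Rational(1, 2)) = Pow(Add(Pow(Add(-11, 155), -1), -17823), Rational(1, 2)) = Pow(Add(Pow(144, -1), -17823), Rational(1, 2)) = Pow(Add(Rational(1, 144), -17823), Rational(1, 2)) = Pow(Rational(-2566511, 144), Rational(1, 2)) = Mul(Rational(1, 12), I, Pow(2566511, Rational(1, 2)))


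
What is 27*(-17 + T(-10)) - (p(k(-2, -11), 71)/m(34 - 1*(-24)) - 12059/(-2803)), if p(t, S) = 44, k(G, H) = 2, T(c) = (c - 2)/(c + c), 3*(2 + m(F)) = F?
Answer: -81922276/182195 ≈ -449.64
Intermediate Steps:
m(F) = -2 + F/3
T(c) = (-2 + c)/(2*c) (T(c) = (-2 + c)/((2*c)) = (-2 + c)*(1/(2*c)) = (-2 + c)/(2*c))
27*(-17 + T(-10)) - (p(k(-2, -11), 71)/m(34 - 1*(-24)) - 12059/(-2803)) = 27*(-17 + (1/2)*(-2 - 10)/(-10)) - (44/(-2 + (34 - 1*(-24))/3) - 12059/(-2803)) = 27*(-17 + (1/2)*(-1/10)*(-12)) - (44/(-2 + (34 + 24)/3) - 12059*(-1/2803)) = 27*(-17 + 3/5) - (44/(-2 + (1/3)*58) + 12059/2803) = 27*(-82/5) - (44/(-2 + 58/3) + 12059/2803) = -2214/5 - (44/(52/3) + 12059/2803) = -2214/5 - (44*(3/52) + 12059/2803) = -2214/5 - (33/13 + 12059/2803) = -2214/5 - 1*249266/36439 = -2214/5 - 249266/36439 = -81922276/182195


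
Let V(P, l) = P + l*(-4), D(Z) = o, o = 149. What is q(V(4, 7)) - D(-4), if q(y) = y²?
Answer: 427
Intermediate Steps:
D(Z) = 149
V(P, l) = P - 4*l
q(V(4, 7)) - D(-4) = (4 - 4*7)² - 1*149 = (4 - 28)² - 149 = (-24)² - 149 = 576 - 149 = 427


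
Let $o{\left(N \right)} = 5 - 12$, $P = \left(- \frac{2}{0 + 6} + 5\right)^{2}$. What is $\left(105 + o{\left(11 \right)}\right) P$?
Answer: $\frac{19208}{9} \approx 2134.2$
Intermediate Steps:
$P = \frac{196}{9}$ ($P = \left(- \frac{2}{6} + 5\right)^{2} = \left(\left(-2\right) \frac{1}{6} + 5\right)^{2} = \left(- \frac{1}{3} + 5\right)^{2} = \left(\frac{14}{3}\right)^{2} = \frac{196}{9} \approx 21.778$)
$o{\left(N \right)} = -7$ ($o{\left(N \right)} = 5 - 12 = -7$)
$\left(105 + o{\left(11 \right)}\right) P = \left(105 - 7\right) \frac{196}{9} = 98 \cdot \frac{196}{9} = \frac{19208}{9}$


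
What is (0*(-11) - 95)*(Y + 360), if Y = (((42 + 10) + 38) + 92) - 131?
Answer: -39045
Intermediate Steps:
Y = 51 (Y = ((52 + 38) + 92) - 131 = (90 + 92) - 131 = 182 - 131 = 51)
(0*(-11) - 95)*(Y + 360) = (0*(-11) - 95)*(51 + 360) = (0 - 95)*411 = -95*411 = -39045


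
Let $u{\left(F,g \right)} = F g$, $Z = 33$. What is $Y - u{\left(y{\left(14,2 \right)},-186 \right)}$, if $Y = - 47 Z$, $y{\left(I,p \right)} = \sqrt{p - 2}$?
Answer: $-1551$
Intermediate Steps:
$y{\left(I,p \right)} = \sqrt{-2 + p}$
$Y = -1551$ ($Y = \left(-47\right) 33 = -1551$)
$Y - u{\left(y{\left(14,2 \right)},-186 \right)} = -1551 - \sqrt{-2 + 2} \left(-186\right) = -1551 - \sqrt{0} \left(-186\right) = -1551 - 0 \left(-186\right) = -1551 - 0 = -1551 + 0 = -1551$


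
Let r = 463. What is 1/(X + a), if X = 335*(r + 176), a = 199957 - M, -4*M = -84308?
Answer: 1/392945 ≈ 2.5449e-6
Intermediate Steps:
M = 21077 (M = -¼*(-84308) = 21077)
a = 178880 (a = 199957 - 1*21077 = 199957 - 21077 = 178880)
X = 214065 (X = 335*(463 + 176) = 335*639 = 214065)
1/(X + a) = 1/(214065 + 178880) = 1/392945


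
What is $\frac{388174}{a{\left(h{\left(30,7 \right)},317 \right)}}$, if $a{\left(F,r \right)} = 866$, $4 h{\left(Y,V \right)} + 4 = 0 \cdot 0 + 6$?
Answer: $\frac{194087}{433} \approx 448.24$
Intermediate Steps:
$h{\left(Y,V \right)} = \frac{1}{2}$ ($h{\left(Y,V \right)} = -1 + \frac{0 \cdot 0 + 6}{4} = -1 + \frac{0 + 6}{4} = -1 + \frac{1}{4} \cdot 6 = -1 + \frac{3}{2} = \frac{1}{2}$)
$\frac{388174}{a{\left(h{\left(30,7 \right)},317 \right)}} = \frac{388174}{866} = 388174 \cdot \frac{1}{866} = \frac{194087}{433}$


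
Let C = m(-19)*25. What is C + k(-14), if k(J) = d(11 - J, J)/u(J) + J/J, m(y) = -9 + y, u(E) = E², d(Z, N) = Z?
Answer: -136979/196 ≈ -698.87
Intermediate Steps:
k(J) = 1 + (11 - J)/J² (k(J) = (11 - J)/(J²) + J/J = (11 - J)/J² + 1 = 1 + (11 - J)/J²)
C = -700 (C = (-9 - 19)*25 = -28*25 = -700)
C + k(-14) = -700 + (11 + (-14)² - 1*(-14))/(-14)² = -700 + (11 + 196 + 14)/196 = -700 + (1/196)*221 = -700 + 221/196 = -136979/196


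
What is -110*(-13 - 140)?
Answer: 16830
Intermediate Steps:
-110*(-13 - 140) = -110*(-153) = 16830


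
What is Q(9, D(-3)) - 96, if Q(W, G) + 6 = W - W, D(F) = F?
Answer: -102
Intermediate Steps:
Q(W, G) = -6 (Q(W, G) = -6 + (W - W) = -6 + 0 = -6)
Q(9, D(-3)) - 96 = -6 - 96 = -102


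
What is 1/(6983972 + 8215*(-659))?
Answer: 1/1570287 ≈ 6.3683e-7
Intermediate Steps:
1/(6983972 + 8215*(-659)) = 1/(6983972 - 5413685) = 1/1570287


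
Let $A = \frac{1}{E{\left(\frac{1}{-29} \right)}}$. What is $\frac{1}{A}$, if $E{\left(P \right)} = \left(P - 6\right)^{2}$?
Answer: $\frac{30625}{841} \approx 36.415$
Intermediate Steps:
$E{\left(P \right)} = \left(-6 + P\right)^{2}$
$A = \frac{841}{30625}$ ($A = \frac{1}{\left(-6 + \frac{1}{-29}\right)^{2}} = \frac{1}{\left(-6 - \frac{1}{29}\right)^{2}} = \frac{1}{\left(- \frac{175}{29}\right)^{2}} = \frac{1}{\frac{30625}{841}} = \frac{841}{30625} \approx 0.027461$)
$\frac{1}{A} = \frac{1}{\frac{841}{30625}} = \frac{30625}{841}$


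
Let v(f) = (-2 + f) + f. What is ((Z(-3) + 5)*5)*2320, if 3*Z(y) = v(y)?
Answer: 81200/3 ≈ 27067.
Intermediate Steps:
v(f) = -2 + 2*f
Z(y) = -⅔ + 2*y/3 (Z(y) = (-2 + 2*y)/3 = -⅔ + 2*y/3)
((Z(-3) + 5)*5)*2320 = (((-⅔ + (⅔)*(-3)) + 5)*5)*2320 = (((-⅔ - 2) + 5)*5)*2320 = ((-8/3 + 5)*5)*2320 = ((7/3)*5)*2320 = (35/3)*2320 = 81200/3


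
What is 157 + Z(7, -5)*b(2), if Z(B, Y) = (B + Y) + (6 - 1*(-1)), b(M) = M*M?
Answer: 193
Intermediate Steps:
b(M) = M²
Z(B, Y) = 7 + B + Y (Z(B, Y) = (B + Y) + (6 + 1) = (B + Y) + 7 = 7 + B + Y)
157 + Z(7, -5)*b(2) = 157 + (7 + 7 - 5)*2² = 157 + 9*4 = 157 + 36 = 193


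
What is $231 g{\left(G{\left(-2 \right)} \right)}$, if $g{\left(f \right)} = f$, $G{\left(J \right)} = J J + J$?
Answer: $462$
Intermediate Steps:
$G{\left(J \right)} = J + J^{2}$ ($G{\left(J \right)} = J^{2} + J = J + J^{2}$)
$231 g{\left(G{\left(-2 \right)} \right)} = 231 \left(- 2 \left(1 - 2\right)\right) = 231 \left(\left(-2\right) \left(-1\right)\right) = 231 \cdot 2 = 462$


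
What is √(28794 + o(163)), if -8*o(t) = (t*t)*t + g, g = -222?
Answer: 7*I*√167354/4 ≈ 715.91*I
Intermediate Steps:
o(t) = 111/4 - t³/8 (o(t) = -((t*t)*t - 222)/8 = -(t²*t - 222)/8 = -(t³ - 222)/8 = -(-222 + t³)/8 = 111/4 - t³/8)
√(28794 + o(163)) = √(28794 + (111/4 - ⅛*163³)) = √(28794 + (111/4 - ⅛*4330747)) = √(28794 + (111/4 - 4330747/8)) = √(28794 - 4330525/8) = √(-4100173/8) = 7*I*√167354/4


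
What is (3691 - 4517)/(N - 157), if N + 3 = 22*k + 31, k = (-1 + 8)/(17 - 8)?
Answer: 7434/1007 ≈ 7.3823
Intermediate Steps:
k = 7/9 ≈ 0.77778
N = 406/9 (N = -3 + (22*(7/9) + 31) = -3 + (154/9 + 31) = -3 + 433/9 = 406/9 ≈ 45.111)
(3691 - 4517)/(N - 157) = (3691 - 4517)/(406/9 - 157) = -826/(-1007/9) = -826*(-9/1007) = 7434/1007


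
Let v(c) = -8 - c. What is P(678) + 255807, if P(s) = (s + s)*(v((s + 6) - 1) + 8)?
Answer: -670341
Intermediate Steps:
P(s) = 2*s*(-5 - s) (P(s) = (s + s)*((-8 - ((s + 6) - 1)) + 8) = (2*s)*((-8 - ((6 + s) - 1)) + 8) = (2*s)*((-8 - (5 + s)) + 8) = (2*s)*((-8 + (-5 - s)) + 8) = (2*s)*((-13 - s) + 8) = (2*s)*(-5 - s) = 2*s*(-5 - s))
P(678) + 255807 = -2*678*(5 + 678) + 255807 = -2*678*683 + 255807 = -926148 + 255807 = -670341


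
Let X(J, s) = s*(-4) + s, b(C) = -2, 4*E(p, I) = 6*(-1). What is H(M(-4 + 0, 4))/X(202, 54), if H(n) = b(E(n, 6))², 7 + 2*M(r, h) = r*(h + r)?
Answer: -2/81 ≈ -0.024691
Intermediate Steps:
E(p, I) = -3/2 (E(p, I) = (6*(-1))/4 = (¼)*(-6) = -3/2)
M(r, h) = -7/2 + r*(h + r)/2 (M(r, h) = -7/2 + (r*(h + r))/2 = -7/2 + r*(h + r)/2)
X(J, s) = -3*s (X(J, s) = -4*s + s = -3*s)
H(n) = 4 (H(n) = (-2)² = 4)
H(M(-4 + 0, 4))/X(202, 54) = 4/((-3*54)) = 4/(-162) = 4*(-1/162) = -2/81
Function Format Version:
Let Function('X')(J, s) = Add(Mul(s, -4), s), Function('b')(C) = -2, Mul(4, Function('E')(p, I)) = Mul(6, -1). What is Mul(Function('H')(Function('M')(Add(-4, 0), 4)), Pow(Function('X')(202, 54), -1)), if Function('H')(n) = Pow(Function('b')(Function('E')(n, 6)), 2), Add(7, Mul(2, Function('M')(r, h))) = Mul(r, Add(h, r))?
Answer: Rational(-2, 81) ≈ -0.024691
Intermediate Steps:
Function('E')(p, I) = Rational(-3, 2) (Function('E')(p, I) = Mul(Rational(1, 4), Mul(6, -1)) = Mul(Rational(1, 4), -6) = Rational(-3, 2))
Function('M')(r, h) = Add(Rational(-7, 2), Mul(Rational(1, 2), r, Add(h, r))) (Function('M')(r, h) = Add(Rational(-7, 2), Mul(Rational(1, 2), Mul(r, Add(h, r)))) = Add(Rational(-7, 2), Mul(Rational(1, 2), r, Add(h, r))))
Function('X')(J, s) = Mul(-3, s) (Function('X')(J, s) = Add(Mul(-4, s), s) = Mul(-3, s))
Function('H')(n) = 4 (Function('H')(n) = Pow(-2, 2) = 4)
Mul(Function('H')(Function('M')(Add(-4, 0), 4)), Pow(Function('X')(202, 54), -1)) = Mul(4, Pow(Mul(-3, 54), -1)) = Mul(4, Pow(-162, -1)) = Mul(4, Rational(-1, 162)) = Rational(-2, 81)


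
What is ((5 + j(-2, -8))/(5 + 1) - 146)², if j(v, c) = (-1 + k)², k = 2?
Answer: 21025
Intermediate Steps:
j(v, c) = 1 (j(v, c) = (-1 + 2)² = 1² = 1)
((5 + j(-2, -8))/(5 + 1) - 146)² = ((5 + 1)/(5 + 1) - 146)² = (6/6 - 146)² = (6*(⅙) - 146)² = (1 - 146)² = (-145)² = 21025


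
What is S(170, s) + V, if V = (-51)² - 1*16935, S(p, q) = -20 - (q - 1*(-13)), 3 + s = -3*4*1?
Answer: -14352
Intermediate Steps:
s = -15 (s = -3 - 3*4*1 = -3 - 12*1 = -3 - 12 = -15)
S(p, q) = -33 - q (S(p, q) = -20 - (q + 13) = -20 - (13 + q) = -20 + (-13 - q) = -33 - q)
V = -14334 (V = 2601 - 16935 = -14334)
S(170, s) + V = (-33 - 1*(-15)) - 14334 = (-33 + 15) - 14334 = -18 - 14334 = -14352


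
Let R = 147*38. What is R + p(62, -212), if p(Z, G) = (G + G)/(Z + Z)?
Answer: 173060/31 ≈ 5582.6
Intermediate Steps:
R = 5586
p(Z, G) = G/Z (p(Z, G) = (2*G)/((2*Z)) = (2*G)*(1/(2*Z)) = G/Z)
R + p(62, -212) = 5586 - 212/62 = 5586 - 212*1/62 = 5586 - 106/31 = 173060/31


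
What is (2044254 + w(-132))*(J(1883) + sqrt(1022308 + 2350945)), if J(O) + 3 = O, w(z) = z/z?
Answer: 3843199400 + 2044255*sqrt(3373253) ≈ 7.5978e+9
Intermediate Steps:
w(z) = 1
J(O) = -3 + O
(2044254 + w(-132))*(J(1883) + sqrt(1022308 + 2350945)) = (2044254 + 1)*((-3 + 1883) + sqrt(1022308 + 2350945)) = 2044255*(1880 + sqrt(3373253)) = 3843199400 + 2044255*sqrt(3373253)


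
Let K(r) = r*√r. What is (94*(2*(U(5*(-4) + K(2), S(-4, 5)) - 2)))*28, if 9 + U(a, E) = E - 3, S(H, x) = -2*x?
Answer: -126336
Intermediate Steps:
K(r) = r^(3/2)
U(a, E) = -12 + E (U(a, E) = -9 + (E - 3) = -9 + (-3 + E) = -12 + E)
(94*(2*(U(5*(-4) + K(2), S(-4, 5)) - 2)))*28 = (94*(2*((-12 - 2*5) - 2)))*28 = (94*(2*((-12 - 10) - 2)))*28 = (94*(2*(-22 - 2)))*28 = (94*(2*(-24)))*28 = (94*(-48))*28 = -4512*28 = -126336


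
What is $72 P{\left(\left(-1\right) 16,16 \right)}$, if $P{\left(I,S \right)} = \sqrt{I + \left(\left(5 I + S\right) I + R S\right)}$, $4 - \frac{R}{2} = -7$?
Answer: $288 \sqrt{85} \approx 2655.2$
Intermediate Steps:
$R = 22$ ($R = 8 - -14 = 8 + 14 = 22$)
$P{\left(I,S \right)} = \sqrt{I + 22 S + I \left(S + 5 I\right)}$ ($P{\left(I,S \right)} = \sqrt{I + \left(\left(5 I + S\right) I + 22 S\right)} = \sqrt{I + \left(\left(S + 5 I\right) I + 22 S\right)} = \sqrt{I + \left(I \left(S + 5 I\right) + 22 S\right)} = \sqrt{I + \left(22 S + I \left(S + 5 I\right)\right)} = \sqrt{I + 22 S + I \left(S + 5 I\right)}$)
$72 P{\left(\left(-1\right) 16,16 \right)} = 72 \sqrt{\left(-1\right) 16 + 5 \left(\left(-1\right) 16\right)^{2} + 22 \cdot 16 + \left(-1\right) 16 \cdot 16} = 72 \sqrt{-16 + 5 \left(-16\right)^{2} + 352 - 256} = 72 \sqrt{-16 + 5 \cdot 256 + 352 - 256} = 72 \sqrt{-16 + 1280 + 352 - 256} = 72 \sqrt{1360} = 72 \cdot 4 \sqrt{85} = 288 \sqrt{85}$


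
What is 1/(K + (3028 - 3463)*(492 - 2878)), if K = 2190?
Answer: 1/1040100 ≈ 9.6145e-7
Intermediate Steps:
1/(K + (3028 - 3463)*(492 - 2878)) = 1/(2190 + (3028 - 3463)*(492 - 2878)) = 1/(2190 - 435*(-2386)) = 1/(2190 + 1037910) = 1/1040100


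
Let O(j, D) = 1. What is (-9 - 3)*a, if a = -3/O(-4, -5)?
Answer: 36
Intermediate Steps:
a = -3 (a = -3/1 = -3*1 = -3)
(-9 - 3)*a = (-9 - 3)*(-3) = -12*(-3) = 36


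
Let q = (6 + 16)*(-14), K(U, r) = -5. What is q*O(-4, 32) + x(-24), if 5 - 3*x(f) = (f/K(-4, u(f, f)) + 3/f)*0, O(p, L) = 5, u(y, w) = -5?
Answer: -4615/3 ≈ -1538.3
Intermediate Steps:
q = -308 (q = 22*(-14) = -308)
x(f) = 5/3 (x(f) = 5/3 - (f/(-5) + 3/f)*0/3 = 5/3 - (f*(-⅕) + 3/f)*0/3 = 5/3 - (-f/5 + 3/f)*0/3 = 5/3 - (3/f - f/5)*0/3 = 5/3 - ⅓*0 = 5/3 + 0 = 5/3)
q*O(-4, 32) + x(-24) = -308*5 + 5/3 = -1540 + 5/3 = -4615/3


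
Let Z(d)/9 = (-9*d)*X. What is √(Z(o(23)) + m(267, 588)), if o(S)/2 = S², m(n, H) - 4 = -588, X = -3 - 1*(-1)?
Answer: 2*√42703 ≈ 413.29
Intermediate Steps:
X = -2 (X = -3 + 1 = -2)
m(n, H) = -584 (m(n, H) = 4 - 588 = -584)
o(S) = 2*S²
Z(d) = 162*d (Z(d) = 9*(-9*d*(-2)) = 9*(18*d) = 162*d)
√(Z(o(23)) + m(267, 588)) = √(162*(2*23²) - 584) = √(162*(2*529) - 584) = √(162*1058 - 584) = √(171396 - 584) = √170812 = 2*√42703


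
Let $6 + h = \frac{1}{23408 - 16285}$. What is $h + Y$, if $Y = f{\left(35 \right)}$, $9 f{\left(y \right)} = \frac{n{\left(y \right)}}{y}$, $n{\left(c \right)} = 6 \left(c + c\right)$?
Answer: $- \frac{99719}{21369} \approx -4.6665$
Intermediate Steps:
$n{\left(c \right)} = 12 c$ ($n{\left(c \right)} = 6 \cdot 2 c = 12 c$)
$h = - \frac{42737}{7123}$ ($h = -6 + \frac{1}{23408 - 16285} = -6 + \frac{1}{7123} = - \frac{42737}{7123} \approx -5.9999$)
$f{\left(y \right)} = \frac{4}{3}$ ($f{\left(y \right)} = \frac{12 y \frac{1}{y}}{9} = \frac{1}{9} \cdot 12 = \frac{4}{3}$)
$Y = \frac{4}{3} \approx 1.3333$
$h + Y = - \frac{42737}{7123} + \frac{4}{3} = - \frac{99719}{21369}$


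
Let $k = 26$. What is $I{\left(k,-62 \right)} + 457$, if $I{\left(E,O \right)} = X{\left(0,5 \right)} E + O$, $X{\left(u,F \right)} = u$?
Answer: $395$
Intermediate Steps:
$I{\left(E,O \right)} = O$ ($I{\left(E,O \right)} = 0 E + O = 0 + O = O$)
$I{\left(k,-62 \right)} + 457 = -62 + 457 = 395$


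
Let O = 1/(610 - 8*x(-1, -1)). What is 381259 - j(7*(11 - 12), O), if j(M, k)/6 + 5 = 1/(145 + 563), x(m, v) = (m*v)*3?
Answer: 44992101/118 ≈ 3.8129e+5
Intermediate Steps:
x(m, v) = 3*m*v
O = 1/586 (O = 1/(610 - 24*(-1)*(-1)) = 1/(610 - 8*3) = 1/(610 - 24) = 1/586 ≈ 0.0017065)
j(M, k) = -3539/118 (j(M, k) = -30 + 6/(145 + 563) = -30 + 6/708 = -30 + 6*(1/708) = -30 + 1/118 = -3539/118)
381259 - j(7*(11 - 12), O) = 381259 - 1*(-3539/118) = 381259 + 3539/118 = 44992101/118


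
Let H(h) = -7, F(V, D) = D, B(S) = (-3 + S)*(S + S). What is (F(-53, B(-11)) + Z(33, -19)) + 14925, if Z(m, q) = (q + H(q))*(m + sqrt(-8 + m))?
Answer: 14245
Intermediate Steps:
B(S) = 2*S*(-3 + S) (B(S) = (-3 + S)*(2*S) = 2*S*(-3 + S))
Z(m, q) = (-7 + q)*(m + sqrt(-8 + m)) (Z(m, q) = (q - 7)*(m + sqrt(-8 + m)) = (-7 + q)*(m + sqrt(-8 + m)))
(F(-53, B(-11)) + Z(33, -19)) + 14925 = (2*(-11)*(-3 - 11) + (-7*33 - 7*sqrt(-8 + 33) + 33*(-19) - 19*sqrt(-8 + 33))) + 14925 = (2*(-11)*(-14) + (-231 - 7*sqrt(25) - 627 - 19*sqrt(25))) + 14925 = (308 + (-231 - 7*5 - 627 - 19*5)) + 14925 = (308 + (-231 - 35 - 627 - 95)) + 14925 = (308 - 988) + 14925 = -680 + 14925 = 14245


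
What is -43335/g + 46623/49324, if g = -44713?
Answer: 4222109739/2205424012 ≈ 1.9144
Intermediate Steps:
-43335/g + 46623/49324 = -43335/(-44713) + 46623/49324 = -43335*(-1/44713) + 46623*(1/49324) = 43335/44713 + 46623/49324 = 4222109739/2205424012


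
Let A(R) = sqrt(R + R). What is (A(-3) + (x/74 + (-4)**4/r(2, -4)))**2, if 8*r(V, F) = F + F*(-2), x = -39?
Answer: 1432513945/5476 + 37849*I*sqrt(6)/37 ≈ 2.616e+5 + 2505.7*I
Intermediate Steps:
A(R) = sqrt(2)*sqrt(R) (A(R) = sqrt(2*R) = sqrt(2)*sqrt(R))
r(V, F) = -F/8 (r(V, F) = (F + F*(-2))/8 = (F - 2*F)/8 = (-F)/8 = -F/8)
(A(-3) + (x/74 + (-4)**4/r(2, -4)))**2 = (sqrt(2)*sqrt(-3) + (-39/74 + (-4)**4/((-1/8*(-4)))))**2 = (sqrt(2)*(I*sqrt(3)) + (-39*1/74 + 256/(1/2)))**2 = (I*sqrt(6) + (-39/74 + 256*2))**2 = (I*sqrt(6) + (-39/74 + 512))**2 = (I*sqrt(6) + 37849/74)**2 = (37849/74 + I*sqrt(6))**2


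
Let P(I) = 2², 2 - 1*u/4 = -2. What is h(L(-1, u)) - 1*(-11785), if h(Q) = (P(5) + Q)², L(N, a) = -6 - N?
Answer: 11786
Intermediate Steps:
u = 16 (u = 8 - 4*(-2) = 8 + 8 = 16)
P(I) = 4
h(Q) = (4 + Q)²
h(L(-1, u)) - 1*(-11785) = (4 + (-6 - 1*(-1)))² - 1*(-11785) = (4 + (-6 + 1))² + 11785 = (4 - 5)² + 11785 = (-1)² + 11785 = 1 + 11785 = 11786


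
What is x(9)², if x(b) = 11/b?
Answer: 121/81 ≈ 1.4938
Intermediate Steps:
x(9)² = (11/9)² = 121/81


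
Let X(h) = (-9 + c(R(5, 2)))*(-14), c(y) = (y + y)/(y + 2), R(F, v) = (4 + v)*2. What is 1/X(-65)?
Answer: 1/102 ≈ 0.0098039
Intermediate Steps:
R(F, v) = 8 + 2*v
c(y) = 2*y/(2 + y) (c(y) = (2*y)/(2 + y) = 2*y/(2 + y))
X(h) = 102 (X(h) = (-9 + 2*(8 + 2*2)/(2 + (8 + 2*2)))*(-14) = (-9 + 2*(8 + 4)/(2 + (8 + 4)))*(-14) = (-9 + 2*12/(2 + 12))*(-14) = (-9 + 2*12/14)*(-14) = (-9 + 2*12*(1/14))*(-14) = (-9 + 12/7)*(-14) = -51/7*(-14) = 102)
1/X(-65) = 1/102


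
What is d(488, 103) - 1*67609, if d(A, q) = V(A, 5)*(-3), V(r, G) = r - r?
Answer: -67609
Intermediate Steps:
V(r, G) = 0
d(A, q) = 0 (d(A, q) = 0*(-3) = 0)
d(488, 103) - 1*67609 = 0 - 1*67609 = 0 - 67609 = -67609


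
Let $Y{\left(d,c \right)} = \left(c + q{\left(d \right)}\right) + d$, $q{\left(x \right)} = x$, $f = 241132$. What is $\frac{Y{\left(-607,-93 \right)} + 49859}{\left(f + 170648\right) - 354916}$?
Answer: $\frac{6069}{7108} \approx 0.85383$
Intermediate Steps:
$Y{\left(d,c \right)} = c + 2 d$ ($Y{\left(d,c \right)} = \left(c + d\right) + d = c + 2 d$)
$\frac{Y{\left(-607,-93 \right)} + 49859}{\left(f + 170648\right) - 354916} = \frac{\left(-93 + 2 \left(-607\right)\right) + 49859}{\left(241132 + 170648\right) - 354916} = \frac{\left(-93 - 1214\right) + 49859}{411780 - 354916} = \frac{-1307 + 49859}{56864} = 48552 \cdot \frac{1}{56864} = \frac{6069}{7108}$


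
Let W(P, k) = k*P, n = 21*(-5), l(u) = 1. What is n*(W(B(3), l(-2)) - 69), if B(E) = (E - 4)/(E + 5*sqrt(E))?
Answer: 159285/22 + 175*sqrt(3)/22 ≈ 7254.0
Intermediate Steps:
B(E) = (-4 + E)/(E + 5*sqrt(E))
n = -105
W(P, k) = P*k
n*(W(B(3), l(-2)) - 69) = -105*(((-4 + 3)/(3 + 5*sqrt(3)))*1 - 69) = -105*((-1/(3 + 5*sqrt(3)))*1 - 69) = -105*(-1/(3 + 5*sqrt(3))*1 - 69) = -105*(-1/(3 + 5*sqrt(3)) - 69) = -105*(-69 - 1/(3 + 5*sqrt(3))) = 7245 + 105/(3 + 5*sqrt(3))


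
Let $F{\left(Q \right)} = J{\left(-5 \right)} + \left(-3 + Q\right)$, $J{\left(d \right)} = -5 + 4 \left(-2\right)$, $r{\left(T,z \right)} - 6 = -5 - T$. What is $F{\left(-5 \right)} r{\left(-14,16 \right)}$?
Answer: $-315$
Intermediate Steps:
$r{\left(T,z \right)} = 1 - T$ ($r{\left(T,z \right)} = 6 - \left(5 + T\right) = 1 - T$)
$J{\left(d \right)} = -13$ ($J{\left(d \right)} = -5 - 8 = -13$)
$F{\left(Q \right)} = -16 + Q$ ($F{\left(Q \right)} = -13 + \left(-3 + Q\right) = -16 + Q$)
$F{\left(-5 \right)} r{\left(-14,16 \right)} = \left(-16 - 5\right) \left(1 - -14\right) = - 21 \left(1 + 14\right) = \left(-21\right) 15 = -315$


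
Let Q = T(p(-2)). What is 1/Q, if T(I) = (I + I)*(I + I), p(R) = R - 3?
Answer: 1/100 ≈ 0.010000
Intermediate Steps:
p(R) = -3 + R
T(I) = 4*I² (T(I) = (2*I)*(2*I) = 4*I²)
Q = 100 (Q = 4*(-3 - 2)² = 4*(-5)² = 4*25 = 100)
1/Q = 1/100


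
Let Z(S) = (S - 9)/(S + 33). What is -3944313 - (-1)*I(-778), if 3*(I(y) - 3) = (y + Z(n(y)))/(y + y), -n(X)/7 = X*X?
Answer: -26003659249362469/6592701980 ≈ -3.9443e+6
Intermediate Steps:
n(X) = -7*X² (n(X) = -7*X*X = -7*X²)
Z(S) = (-9 + S)/(33 + S)
I(y) = 3 + (y + (-9 - 7*y²)/(33 - 7*y²))/(6*y) (I(y) = 3 + ((y + (-9 - 7*y²)/(33 - 7*y²))/(y + y))/3 = 3 + ((y + (-9 - 7*y²)/(33 - 7*y²))/((2*y)))/3 = 3 + ((y + (-9 - 7*y²)/(33 - 7*y²))*(1/(2*y)))/3 = 3 + ((y + (-9 - 7*y²)/(33 - 7*y²))/(2*y))/3 = 3 + (y + (-9 - 7*y²)/(33 - 7*y²))/(6*y))
-3944313 - (-1)*I(-778) = -3944313 - (-1)*(9 - 627*(-778) + 7*(-778)² + 133*(-778)³)/(-198*(-778) + 42*(-778)³) = -3944313 - (-1)*(9 + 487806 + 7*605284 + 133*(-470910952))/(154044 + 42*(-470910952)) = -3944313 - (-1)*(9 + 487806 + 4236988 - 62631156616)/(154044 - 19778259984) = -3944313 - (-1)*-62626431813/(-19778105940) = -3944313 - (-1)*(-1/19778105940*(-62626431813)) = -3944313 - (-1)*20875477271/6592701980 = -3944313 - 1*(-20875477271/6592701980) = -3944313 + 20875477271/6592701980 = -26003659249362469/6592701980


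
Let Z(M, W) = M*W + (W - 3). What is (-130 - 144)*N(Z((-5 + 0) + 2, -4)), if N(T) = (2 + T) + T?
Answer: -3288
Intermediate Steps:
Z(M, W) = -3 + W + M*W (Z(M, W) = M*W + (-3 + W) = -3 + W + M*W)
N(T) = 2 + 2*T
(-130 - 144)*N(Z((-5 + 0) + 2, -4)) = (-130 - 144)*(2 + 2*(-3 - 4 + ((-5 + 0) + 2)*(-4))) = -274*(2 + 2*(-3 - 4 + (-5 + 2)*(-4))) = -274*(2 + 2*(-3 - 4 - 3*(-4))) = -274*(2 + 2*(-3 - 4 + 12)) = -274*(2 + 2*5) = -274*(2 + 10) = -274*12 = -3288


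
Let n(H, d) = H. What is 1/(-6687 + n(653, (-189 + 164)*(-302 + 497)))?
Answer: -1/6034 ≈ -0.00016573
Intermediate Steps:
1/(-6687 + n(653, (-189 + 164)*(-302 + 497))) = 1/(-6687 + 653) = 1/(-6034) = -1/6034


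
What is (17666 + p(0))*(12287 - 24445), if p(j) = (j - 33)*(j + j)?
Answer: -214783228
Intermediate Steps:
p(j) = 2*j*(-33 + j) (p(j) = (-33 + j)*(2*j) = 2*j*(-33 + j))
(17666 + p(0))*(12287 - 24445) = (17666 + 2*0*(-33 + 0))*(12287 - 24445) = (17666 + 2*0*(-33))*(-12158) = (17666 + 0)*(-12158) = 17666*(-12158) = -214783228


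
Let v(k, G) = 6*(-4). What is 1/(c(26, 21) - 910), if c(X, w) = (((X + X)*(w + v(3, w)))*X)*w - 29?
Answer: -1/86115 ≈ -1.1612e-5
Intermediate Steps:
v(k, G) = -24
c(X, w) = -29 + 2*w*X**2*(-24 + w) (c(X, w) = (((X + X)*(w - 24))*X)*w - 29 = (((2*X)*(-24 + w))*X)*w - 29 = ((2*X*(-24 + w))*X)*w - 29 = (2*X**2*(-24 + w))*w - 29 = 2*w*X**2*(-24 + w) - 29 = -29 + 2*w*X**2*(-24 + w))
1/(c(26, 21) - 910) = 1/((-29 - 48*21*26**2 + 2*26**2*21**2) - 910) = 1/((-29 - 48*21*676 + 2*676*441) - 910) = 1/((-29 - 681408 + 596232) - 910) = 1/(-85205 - 910) = 1/(-86115) = -1/86115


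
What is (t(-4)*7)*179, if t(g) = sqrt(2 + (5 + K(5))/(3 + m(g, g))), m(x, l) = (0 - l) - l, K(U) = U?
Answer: 5012*sqrt(22)/11 ≈ 2137.1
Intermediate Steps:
m(x, l) = -2*l (m(x, l) = -l - l = -2*l)
t(g) = sqrt(2 + 10/(3 - 2*g)) (t(g) = sqrt(2 + (5 + 5)/(3 - 2*g)) = sqrt(2 + 10/(3 - 2*g)))
(t(-4)*7)*179 = ((2*sqrt((-4 - 4)/(-3 + 2*(-4))))*7)*179 = ((2*sqrt(-8/(-3 - 8)))*7)*179 = ((2*sqrt(-8/(-11)))*7)*179 = ((2*sqrt(-1/11*(-8)))*7)*179 = ((2*sqrt(8/11))*7)*179 = ((2*(2*sqrt(22)/11))*7)*179 = ((4*sqrt(22)/11)*7)*179 = (28*sqrt(22)/11)*179 = 5012*sqrt(22)/11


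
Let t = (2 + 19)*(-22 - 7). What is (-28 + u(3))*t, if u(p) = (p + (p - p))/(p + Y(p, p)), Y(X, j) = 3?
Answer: 33495/2 ≈ 16748.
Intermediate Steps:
t = -609 (t = 21*(-29) = -609)
u(p) = p/(3 + p) (u(p) = (p + (p - p))/(p + 3) = (p + 0)/(3 + p) = p/(3 + p))
(-28 + u(3))*t = (-28 + 3/(3 + 3))*(-609) = (-28 + 3/6)*(-609) = (-28 + 3*(1/6))*(-609) = (-28 + 1/2)*(-609) = -55/2*(-609) = 33495/2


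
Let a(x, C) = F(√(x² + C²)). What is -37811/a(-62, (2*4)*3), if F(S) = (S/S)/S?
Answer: -75622*√1105 ≈ -2.5138e+6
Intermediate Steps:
F(S) = 1/S
a(x, C) = (C² + x²)^(-½) (a(x, C) = 1/(√(x² + C²)) = 1/(√(C² + x²)) = (C² + x²)^(-½))
-37811/a(-62, (2*4)*3) = -37811*√(((2*4)*3)² + (-62)²) = -37811*√((8*3)² + 3844) = -37811*√(24² + 3844) = -37811*√(576 + 3844) = -37811*2*√1105 = -75622*√1105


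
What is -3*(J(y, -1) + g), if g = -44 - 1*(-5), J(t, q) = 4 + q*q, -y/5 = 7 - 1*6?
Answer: 102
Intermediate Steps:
y = -5 (y = -5*(7 - 1*6) = -5*(7 - 6) = -5*1 = -5)
J(t, q) = 4 + q**2
g = -39 (g = -44 + 5 = -39)
-3*(J(y, -1) + g) = -3*((4 + (-1)**2) - 39) = -3*((4 + 1) - 39) = -3*(5 - 39) = -3*(-34) = 102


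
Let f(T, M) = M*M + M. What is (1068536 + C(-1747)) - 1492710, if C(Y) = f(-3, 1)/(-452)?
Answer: -95863325/226 ≈ -4.2417e+5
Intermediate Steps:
f(T, M) = M + M² (f(T, M) = M² + M = M + M²)
C(Y) = -1/226 (C(Y) = (1*(1 + 1))/(-452) = (1*2)*(-1/452) = 2*(-1/452) = -1/226)
(1068536 + C(-1747)) - 1492710 = (1068536 - 1/226) - 1492710 = 241489135/226 - 1492710 = -95863325/226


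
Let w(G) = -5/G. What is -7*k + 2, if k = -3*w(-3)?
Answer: 37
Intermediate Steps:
k = -5 (k = -(-15)/(-3) = -(-15)*(-1)/3 = -3*5/3 = -5)
-7*k + 2 = -7*(-5) + 2 = 35 + 2 = 37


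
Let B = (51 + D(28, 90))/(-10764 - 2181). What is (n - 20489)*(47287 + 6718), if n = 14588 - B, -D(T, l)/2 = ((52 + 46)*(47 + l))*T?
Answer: -833191840250/2589 ≈ -3.2182e+8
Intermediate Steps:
D(T, l) = -2*T*(4606 + 98*l) (D(T, l) = -2*(52 + 46)*(47 + l)*T = -2*98*(47 + l)*T = -2*(4606 + 98*l)*T = -2*T*(4606 + 98*l))
B = 150361/2589 (B = (51 - 196*28*(47 + 90))/(-10764 - 2181) = (51 - 196*28*137)/(-12945) = (51 - 751856)*(-1/12945) = -751805*(-1/12945) = 150361/2589 ≈ 58.077)
n = 37617971/2589 (n = 14588 - 1*150361/2589 = 14588 - 150361/2589 = 37617971/2589 ≈ 14530.)
(n - 20489)*(47287 + 6718) = (37617971/2589 - 20489)*(47287 + 6718) = -15428050/2589*54005 = -833191840250/2589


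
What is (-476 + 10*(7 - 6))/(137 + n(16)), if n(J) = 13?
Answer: -233/75 ≈ -3.1067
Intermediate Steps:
(-476 + 10*(7 - 6))/(137 + n(16)) = (-476 + 10*(7 - 6))/(137 + 13) = (-476 + 10*1)/150 = (-476 + 10)*(1/150) = -466*1/150 = -233/75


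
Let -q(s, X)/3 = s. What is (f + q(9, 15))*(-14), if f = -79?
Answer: 1484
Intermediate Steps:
q(s, X) = -3*s
(f + q(9, 15))*(-14) = (-79 - 3*9)*(-14) = (-79 - 27)*(-14) = -106*(-14) = 1484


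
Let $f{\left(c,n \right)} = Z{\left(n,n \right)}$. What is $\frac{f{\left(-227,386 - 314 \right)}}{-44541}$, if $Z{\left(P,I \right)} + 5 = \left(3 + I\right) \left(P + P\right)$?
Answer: $- \frac{10795}{44541} \approx -0.24236$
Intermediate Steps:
$Z{\left(P,I \right)} = -5 + 2 P \left(3 + I\right)$ ($Z{\left(P,I \right)} = -5 + \left(3 + I\right) \left(P + P\right) = -5 + \left(3 + I\right) 2 P = -5 + 2 P \left(3 + I\right)$)
$f{\left(c,n \right)} = -5 + 2 n^{2} + 6 n$ ($f{\left(c,n \right)} = -5 + 6 n + 2 n n = -5 + 6 n + 2 n^{2} = -5 + 2 n^{2} + 6 n$)
$\frac{f{\left(-227,386 - 314 \right)}}{-44541} = \frac{-5 + 2 \left(386 - 314\right)^{2} + 6 \left(386 - 314\right)}{-44541} = \left(-5 + 2 \left(386 - 314\right)^{2} + 6 \left(386 - 314\right)\right) \left(- \frac{1}{44541}\right) = \left(-5 + 2 \cdot 72^{2} + 6 \cdot 72\right) \left(- \frac{1}{44541}\right) = \left(-5 + 2 \cdot 5184 + 432\right) \left(- \frac{1}{44541}\right) = \left(-5 + 10368 + 432\right) \left(- \frac{1}{44541}\right) = 10795 \left(- \frac{1}{44541}\right) = - \frac{10795}{44541}$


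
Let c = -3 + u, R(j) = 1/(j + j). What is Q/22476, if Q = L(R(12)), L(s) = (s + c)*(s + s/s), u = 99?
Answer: 57625/12946176 ≈ 0.0044511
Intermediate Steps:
R(j) = 1/(2*j)
c = 96 (c = -3 + 99 = 96)
L(s) = (1 + s)*(96 + s) (L(s) = (s + 96)*(s + s/s) = (96 + s)*(s + 1) = (96 + s)*(1 + s) = (1 + s)*(96 + s))
Q = 57625/576 (Q = 96 + ((1/2)/12)**2 + 97*((1/2)/12) = 96 + ((1/2)*(1/12))**2 + 97*((1/2)*(1/12)) = 96 + (1/24)**2 + 97*(1/24) = 96 + 1/576 + 97/24 = 57625/576 ≈ 100.04)
Q/22476 = (57625/576)/22476 = (57625/576)*(1/22476) = 57625/12946176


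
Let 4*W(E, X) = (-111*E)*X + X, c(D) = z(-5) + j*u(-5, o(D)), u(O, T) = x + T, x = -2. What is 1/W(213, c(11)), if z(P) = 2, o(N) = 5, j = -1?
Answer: 2/11821 ≈ 0.00016919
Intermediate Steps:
u(O, T) = -2 + T
c(D) = -1 (c(D) = 2 - (-2 + 5) = 2 - 1*3 = 2 - 3 = -1)
W(E, X) = X/4 - 111*E*X/4 (W(E, X) = ((-111*E)*X + X)/4 = (-111*E*X + X)/4 = (X - 111*E*X)/4 = X/4 - 111*E*X/4)
1/W(213, c(11)) = 1/((1/4)*(-1)*(1 - 111*213)) = 1/((1/4)*(-1)*(1 - 23643)) = 1/((1/4)*(-1)*(-23642)) = 1/(11821/2) = 2/11821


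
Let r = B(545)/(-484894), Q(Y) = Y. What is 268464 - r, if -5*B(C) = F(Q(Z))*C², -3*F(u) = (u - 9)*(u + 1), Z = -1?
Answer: 268464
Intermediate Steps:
F(u) = -(1 + u)*(-9 + u)/3 (F(u) = -(u - 9)*(u + 1)/3 = -(-9 + u)*(1 + u)/3 = -(1 + u)*(-9 + u)/3)
B(C) = 0 (B(C) = -(3 - ⅓*(-1)² + (8/3)*(-1))*C²/5 = -(3 - ⅓*1 - 8/3)*C²/5 = -(3 - ⅓ - 8/3)*C²/5 = -0*C² = -⅕*0 = 0)
r = 0 (r = 0/(-484894) = 0*(-1/484894) = 0)
268464 - r = 268464 - 1*0 = 268464 + 0 = 268464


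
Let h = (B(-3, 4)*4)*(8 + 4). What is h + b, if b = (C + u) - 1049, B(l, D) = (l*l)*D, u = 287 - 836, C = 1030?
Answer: 1160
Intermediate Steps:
u = -549
B(l, D) = D*l**2 (B(l, D) = l**2*D = D*l**2)
b = -568 (b = (1030 - 549) - 1049 = 481 - 1049 = -568)
h = 1728 (h = ((4*(-3)**2)*4)*(8 + 4) = ((4*9)*4)*12 = (36*4)*12 = 144*12 = 1728)
h + b = 1728 - 568 = 1160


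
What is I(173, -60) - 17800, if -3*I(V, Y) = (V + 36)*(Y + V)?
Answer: -77017/3 ≈ -25672.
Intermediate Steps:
I(V, Y) = -(36 + V)*(V + Y)/3 (I(V, Y) = -(V + 36)*(Y + V)/3 = -(36 + V)*(V + Y)/3)
I(173, -60) - 17800 = (-12*173 - 12*(-60) - ⅓*173² - ⅓*173*(-60)) - 17800 = (-2076 + 720 - ⅓*29929 + 3460) - 17800 = (-2076 + 720 - 29929/3 + 3460) - 17800 = -23617/3 - 17800 = -77017/3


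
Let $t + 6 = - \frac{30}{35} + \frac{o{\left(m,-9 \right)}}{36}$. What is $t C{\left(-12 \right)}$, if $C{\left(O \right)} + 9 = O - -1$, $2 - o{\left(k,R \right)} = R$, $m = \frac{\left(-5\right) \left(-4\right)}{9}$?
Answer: $\frac{8255}{63} \approx 131.03$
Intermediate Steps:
$m = \frac{20}{9}$ ($m = 20 \cdot \frac{1}{9} = \frac{20}{9} \approx 2.2222$)
$o{\left(k,R \right)} = 2 - R$
$C{\left(O \right)} = -8 + O$ ($C{\left(O \right)} = -9 + \left(O - -1\right) = -9 + \left(O + 1\right) = -9 + \left(1 + O\right) = -8 + O$)
$t = - \frac{1651}{252}$ ($t = -6 - \left(\frac{6}{7} - \frac{2 - -9}{36}\right) = -6 - \left(\frac{6}{7} - \left(2 + 9\right) \frac{1}{36}\right) = -6 + \left(- \frac{6}{7} + 11 \cdot \frac{1}{36}\right) = -6 + \left(- \frac{6}{7} + \frac{11}{36}\right) = -6 - \frac{139}{252} = - \frac{1651}{252} \approx -6.5516$)
$t C{\left(-12 \right)} = - \frac{1651 \left(-8 - 12\right)}{252} = \left(- \frac{1651}{252}\right) \left(-20\right) = \frac{8255}{63}$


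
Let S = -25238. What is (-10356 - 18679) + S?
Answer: -54273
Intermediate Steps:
(-10356 - 18679) + S = (-10356 - 18679) - 25238 = -29035 - 25238 = -54273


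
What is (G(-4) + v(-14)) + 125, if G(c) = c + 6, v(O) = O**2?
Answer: 323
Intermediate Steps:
G(c) = 6 + c
(G(-4) + v(-14)) + 125 = ((6 - 4) + (-14)**2) + 125 = (2 + 196) + 125 = 198 + 125 = 323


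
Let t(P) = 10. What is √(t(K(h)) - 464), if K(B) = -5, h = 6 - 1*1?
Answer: I*√454 ≈ 21.307*I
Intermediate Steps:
h = 5 (h = 6 - 1 = 5)
√(t(K(h)) - 464) = √(10 - 464) = √(-454) = I*√454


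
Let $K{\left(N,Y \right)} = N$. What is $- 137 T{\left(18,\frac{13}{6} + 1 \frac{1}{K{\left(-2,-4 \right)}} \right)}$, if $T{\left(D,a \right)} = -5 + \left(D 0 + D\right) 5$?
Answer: $-11645$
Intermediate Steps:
$T{\left(D,a \right)} = -5 + 5 D$ ($T{\left(D,a \right)} = -5 + \left(0 + D\right) 5 = -5 + D 5 = -5 + 5 D$)
$- 137 T{\left(18,\frac{13}{6} + 1 \frac{1}{K{\left(-2,-4 \right)}} \right)} = - 137 \left(-5 + 5 \cdot 18\right) = - 137 \left(-5 + 90\right) = \left(-137\right) 85 = -11645$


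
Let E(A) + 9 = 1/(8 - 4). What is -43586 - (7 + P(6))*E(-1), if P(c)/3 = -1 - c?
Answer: -87417/2 ≈ -43709.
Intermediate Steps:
P(c) = -3 - 3*c (P(c) = 3*(-1 - c) = -3 - 3*c)
E(A) = -35/4 (E(A) = -9 + 1/(8 - 4) = -9 + 1/4 = -35/4)
-43586 - (7 + P(6))*E(-1) = -43586 - (7 + (-3 - 3*6))*(-35)/4 = -43586 - (7 + (-3 - 18))*(-35)/4 = -43586 - (7 - 21)*(-35)/4 = -43586 - (-14)*(-35)/4 = -43586 - 1*245/2 = -43586 - 245/2 = -87417/2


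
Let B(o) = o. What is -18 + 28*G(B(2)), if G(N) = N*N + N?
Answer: 150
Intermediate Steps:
G(N) = N + N² (G(N) = N² + N = N + N²)
-18 + 28*G(B(2)) = -18 + 28*(2*(1 + 2)) = -18 + 28*(2*3) = -18 + 28*6 = -18 + 168 = 150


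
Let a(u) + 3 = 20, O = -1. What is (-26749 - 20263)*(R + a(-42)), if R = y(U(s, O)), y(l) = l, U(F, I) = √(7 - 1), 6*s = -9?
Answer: -799204 - 47012*√6 ≈ -9.1436e+5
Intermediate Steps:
s = -3/2 (s = (⅙)*(-9) = -3/2 ≈ -1.5000)
a(u) = 17 (a(u) = -3 + 20 = 17)
U(F, I) = √6
R = √6 ≈ 2.4495
(-26749 - 20263)*(R + a(-42)) = (-26749 - 20263)*(√6 + 17) = -47012*(17 + √6) = -799204 - 47012*√6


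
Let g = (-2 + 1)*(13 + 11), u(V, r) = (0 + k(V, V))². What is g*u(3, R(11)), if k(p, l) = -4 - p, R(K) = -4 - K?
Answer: -1176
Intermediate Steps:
u(V, r) = (-4 - V)² (u(V, r) = (0 + (-4 - V))² = (-4 - V)²)
g = -24 (g = -1*24 = -24)
g*u(3, R(11)) = -24*(4 + 3)² = -24*7² = -24*49 = -1176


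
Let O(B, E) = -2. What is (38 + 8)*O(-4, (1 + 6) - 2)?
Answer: -92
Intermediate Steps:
(38 + 8)*O(-4, (1 + 6) - 2) = (38 + 8)*(-2) = 46*(-2) = -92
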